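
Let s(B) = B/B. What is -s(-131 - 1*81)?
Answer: -1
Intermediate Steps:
s(B) = 1
-s(-131 - 1*81) = -1*1 = -1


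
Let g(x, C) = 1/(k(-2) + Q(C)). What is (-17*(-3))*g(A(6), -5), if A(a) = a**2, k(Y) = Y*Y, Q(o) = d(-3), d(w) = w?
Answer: 51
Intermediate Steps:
Q(o) = -3
k(Y) = Y**2
g(x, C) = 1 (g(x, C) = 1/((-2)**2 - 3) = 1/(4 - 3) = 1/1 = 1)
(-17*(-3))*g(A(6), -5) = -17*(-3)*1 = 51*1 = 51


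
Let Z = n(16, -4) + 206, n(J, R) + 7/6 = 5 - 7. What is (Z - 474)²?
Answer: 2647129/36 ≈ 73531.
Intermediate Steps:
n(J, R) = -19/6 (n(J, R) = -7/6 + (5 - 7) = -7/6 - 2 = -19/6)
Z = 1217/6 (Z = -19/6 + 206 = 1217/6 ≈ 202.83)
(Z - 474)² = (1217/6 - 474)² = (-1627/6)² = 2647129/36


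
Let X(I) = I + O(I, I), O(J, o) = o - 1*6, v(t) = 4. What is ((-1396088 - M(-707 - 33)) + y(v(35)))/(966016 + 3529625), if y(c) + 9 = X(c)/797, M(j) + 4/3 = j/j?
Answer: -3338067124/10749077631 ≈ -0.31054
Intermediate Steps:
O(J, o) = -6 + o (O(J, o) = o - 6 = -6 + o)
M(j) = -1/3 (M(j) = -4/3 + j/j = -4/3 + 1 = -1/3)
X(I) = -6 + 2*I (X(I) = I + (-6 + I) = -6 + 2*I)
y(c) = -7179/797 + 2*c/797 (y(c) = -9 + (-6 + 2*c)/797 = -9 + (-6 + 2*c)*(1/797) = -9 + (-6/797 + 2*c/797) = -7179/797 + 2*c/797)
((-1396088 - M(-707 - 33)) + y(v(35)))/(966016 + 3529625) = ((-1396088 - 1*(-1/3)) + (-7179/797 + (2/797)*4))/(966016 + 3529625) = ((-1396088 + 1/3) + (-7179/797 + 8/797))/4495641 = (-4188263/3 - 7171/797)*(1/4495641) = -3338067124/2391*1/4495641 = -3338067124/10749077631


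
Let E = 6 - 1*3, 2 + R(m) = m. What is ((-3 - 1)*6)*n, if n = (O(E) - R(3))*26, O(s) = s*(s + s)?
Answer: -10608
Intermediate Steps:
R(m) = -2 + m
E = 3 (E = 6 - 3 = 3)
O(s) = 2*s**2 (O(s) = s*(2*s) = 2*s**2)
n = 442 (n = (2*3**2 - (-2 + 3))*26 = (2*9 - 1*1)*26 = (18 - 1)*26 = 17*26 = 442)
((-3 - 1)*6)*n = ((-3 - 1)*6)*442 = -4*6*442 = -24*442 = -10608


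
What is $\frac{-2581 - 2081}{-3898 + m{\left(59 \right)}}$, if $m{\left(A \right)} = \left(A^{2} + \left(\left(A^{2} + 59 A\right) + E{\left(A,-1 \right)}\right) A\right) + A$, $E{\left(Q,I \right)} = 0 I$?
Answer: $- \frac{259}{22800} \approx -0.01136$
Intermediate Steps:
$E{\left(Q,I \right)} = 0$
$m{\left(A \right)} = A + A^{2} + A \left(A^{2} + 59 A\right)$ ($m{\left(A \right)} = \left(A^{2} + \left(\left(A^{2} + 59 A\right) + 0\right) A\right) + A = \left(A^{2} + \left(A^{2} + 59 A\right) A\right) + A = \left(A^{2} + A \left(A^{2} + 59 A\right)\right) + A = A + A^{2} + A \left(A^{2} + 59 A\right)$)
$\frac{-2581 - 2081}{-3898 + m{\left(59 \right)}} = \frac{-2581 - 2081}{-3898 + 59 \left(1 + 59^{2} + 60 \cdot 59\right)} = - \frac{4662}{-3898 + 59 \left(1 + 3481 + 3540\right)} = - \frac{4662}{-3898 + 59 \cdot 7022} = - \frac{4662}{-3898 + 414298} = - \frac{4662}{410400} = \left(-4662\right) \frac{1}{410400} = - \frac{259}{22800}$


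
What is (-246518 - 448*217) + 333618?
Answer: -10116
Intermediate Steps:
(-246518 - 448*217) + 333618 = (-246518 - 97216) + 333618 = -343734 + 333618 = -10116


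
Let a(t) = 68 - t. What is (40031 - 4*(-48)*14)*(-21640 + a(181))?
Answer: -929266407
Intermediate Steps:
(40031 - 4*(-48)*14)*(-21640 + a(181)) = (40031 - 4*(-48)*14)*(-21640 + (68 - 1*181)) = (40031 + 192*14)*(-21640 + (68 - 181)) = (40031 + 2688)*(-21640 - 113) = 42719*(-21753) = -929266407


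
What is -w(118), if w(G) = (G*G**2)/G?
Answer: -13924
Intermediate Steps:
w(G) = G**2 (w(G) = G**3/G = G**2)
-w(118) = -1*118**2 = -1*13924 = -13924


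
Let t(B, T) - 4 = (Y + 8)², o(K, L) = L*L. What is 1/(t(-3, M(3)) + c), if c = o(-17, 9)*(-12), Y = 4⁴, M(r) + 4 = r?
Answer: 1/68728 ≈ 1.4550e-5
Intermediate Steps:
o(K, L) = L²
M(r) = -4 + r
Y = 256
t(B, T) = 69700 (t(B, T) = 4 + (256 + 8)² = 4 + 264² = 4 + 69696 = 69700)
c = -972 (c = 9²*(-12) = 81*(-12) = -972)
1/(t(-3, M(3)) + c) = 1/(69700 - 972) = 1/68728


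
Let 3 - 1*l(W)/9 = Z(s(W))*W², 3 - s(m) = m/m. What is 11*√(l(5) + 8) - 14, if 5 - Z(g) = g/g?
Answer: -14 + 11*I*√865 ≈ -14.0 + 323.52*I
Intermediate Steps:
s(m) = 2 (s(m) = 3 - m/m = 3 - 1*1 = 3 - 1 = 2)
Z(g) = 4 (Z(g) = 5 - g/g = 5 - 1*1 = 5 - 1 = 4)
l(W) = 27 - 36*W²
11*√(l(5) + 8) - 14 = 11*√((27 - 36*5²) + 8) - 14 = 11*√((27 - 36*25) + 8) - 14 = 11*√((27 - 900) + 8) - 14 = 11*√(-873 + 8) - 14 = 11*√(-865) - 14 = 11*(I*√865) - 14 = 11*I*√865 - 14 = -14 + 11*I*√865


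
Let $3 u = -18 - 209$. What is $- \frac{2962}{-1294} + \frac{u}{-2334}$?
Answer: $\frac{10516831}{4530294} \approx 2.3214$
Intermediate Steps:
$u = - \frac{227}{3}$ ($u = \frac{-18 - 209}{3} = \frac{1}{3} \left(-227\right) = - \frac{227}{3} \approx -75.667$)
$- \frac{2962}{-1294} + \frac{u}{-2334} = - \frac{2962}{-1294} - \frac{227}{3 \left(-2334\right)} = \left(-2962\right) \left(- \frac{1}{1294}\right) - - \frac{227}{7002} = \frac{1481}{647} + \frac{227}{7002} = \frac{10516831}{4530294}$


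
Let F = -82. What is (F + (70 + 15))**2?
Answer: 9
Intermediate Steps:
(F + (70 + 15))**2 = (-82 + (70 + 15))**2 = (-82 + 85)**2 = 3**2 = 9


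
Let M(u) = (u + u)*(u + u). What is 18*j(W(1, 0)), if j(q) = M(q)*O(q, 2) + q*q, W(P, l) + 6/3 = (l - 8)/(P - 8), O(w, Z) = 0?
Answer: 648/49 ≈ 13.224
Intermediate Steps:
M(u) = 4*u² (M(u) = (2*u)*(2*u) = 4*u²)
W(P, l) = -2 + (-8 + l)/(-8 + P) (W(P, l) = -2 + (l - 8)/(P - 8) = -2 + (-8 + l)/(-8 + P))
j(q) = q² (j(q) = (4*q²)*0 + q*q = 0 + q² = q²)
18*j(W(1, 0)) = 18*((8 + 0 - 2*1)/(-8 + 1))² = 18*((8 + 0 - 2)/(-7))² = 18*(-⅐*6)² = 18*(-6/7)² = 18*(36/49) = 648/49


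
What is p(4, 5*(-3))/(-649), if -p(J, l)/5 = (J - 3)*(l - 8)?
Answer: -115/649 ≈ -0.17720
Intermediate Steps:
p(J, l) = -5*(-8 + l)*(-3 + J) (p(J, l) = -5*(J - 3)*(l - 8) = -5*(-3 + J)*(-8 + l) = -5*(-8 + l)*(-3 + J))
p(4, 5*(-3))/(-649) = (-120 + 15*(5*(-3)) + 40*4 - 5*4*5*(-3))/(-649) = (-120 + 15*(-15) + 160 - 5*4*(-15))*(-1/649) = (-120 - 225 + 160 + 300)*(-1/649) = 115*(-1/649) = -115/649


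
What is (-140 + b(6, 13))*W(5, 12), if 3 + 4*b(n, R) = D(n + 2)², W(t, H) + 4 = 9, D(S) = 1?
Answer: -1405/2 ≈ -702.50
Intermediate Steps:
W(t, H) = 5 (W(t, H) = -4 + 9 = 5)
b(n, R) = -½ (b(n, R) = -¾ + (¼)*1² = -¾ + (¼)*1 = -¾ + ¼ = -½)
(-140 + b(6, 13))*W(5, 12) = (-140 - ½)*5 = -281/2*5 = -1405/2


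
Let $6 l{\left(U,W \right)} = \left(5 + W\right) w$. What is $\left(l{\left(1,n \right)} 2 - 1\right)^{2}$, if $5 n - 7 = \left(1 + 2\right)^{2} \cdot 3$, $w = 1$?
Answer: $\frac{1936}{225} \approx 8.6044$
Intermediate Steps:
$n = \frac{34}{5}$ ($n = \frac{7}{5} + \frac{\left(1 + 2\right)^{2} \cdot 3}{5} = \frac{7}{5} + \frac{3^{2} \cdot 3}{5} = \frac{7}{5} + \frac{9 \cdot 3}{5} = \frac{7}{5} + \frac{1}{5} \cdot 27 = \frac{7}{5} + \frac{27}{5} = \frac{34}{5} \approx 6.8$)
$l{\left(U,W \right)} = \frac{5}{6} + \frac{W}{6}$ ($l{\left(U,W \right)} = \frac{\left(5 + W\right) 1}{6} = \frac{5 + W}{6} = \frac{5}{6} + \frac{W}{6}$)
$\left(l{\left(1,n \right)} 2 - 1\right)^{2} = \left(\left(\frac{5}{6} + \frac{1}{6} \cdot \frac{34}{5}\right) 2 - 1\right)^{2} = \left(\left(\frac{5}{6} + \frac{17}{15}\right) 2 - 1\right)^{2} = \left(\frac{59}{30} \cdot 2 - 1\right)^{2} = \left(\frac{59}{15} - 1\right)^{2} = \left(\frac{44}{15}\right)^{2} = \frac{1936}{225}$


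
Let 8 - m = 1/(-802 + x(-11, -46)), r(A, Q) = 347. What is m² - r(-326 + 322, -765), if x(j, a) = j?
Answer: -187041218/660969 ≈ -282.98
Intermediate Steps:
m = 6505/813 (m = 8 - 1/(-802 - 11) = 8 - 1/(-813) = 8 - 1*(-1/813) = 8 + 1/813 = 6505/813 ≈ 8.0012)
m² - r(-326 + 322, -765) = (6505/813)² - 1*347 = 42315025/660969 - 347 = -187041218/660969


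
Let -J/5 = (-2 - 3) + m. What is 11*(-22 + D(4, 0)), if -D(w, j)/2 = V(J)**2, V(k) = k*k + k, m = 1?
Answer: -3881042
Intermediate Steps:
J = 20 (J = -5*((-2 - 3) + 1) = -5*(-5 + 1) = -5*(-4) = 20)
V(k) = k + k**2 (V(k) = k**2 + k = k + k**2)
D(w, j) = -352800 (D(w, j) = -2*400*(1 + 20)**2 = -2*(20*21)**2 = -2*420**2 = -2*176400 = -352800)
11*(-22 + D(4, 0)) = 11*(-22 - 352800) = 11*(-352822) = -3881042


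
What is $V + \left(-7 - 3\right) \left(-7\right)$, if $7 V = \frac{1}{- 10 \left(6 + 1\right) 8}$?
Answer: $\frac{274399}{3920} \approx 70.0$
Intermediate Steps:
$V = - \frac{1}{3920}$ ($V = \frac{1}{7 - 10 \left(6 + 1\right) 8} = \frac{1}{7 \left(-10\right) 7 \cdot 8} = \frac{1}{7 \left(\left(-70\right) 8\right)} = \frac{1}{7 \left(-560\right)} = \frac{1}{7} \left(- \frac{1}{560}\right) = - \frac{1}{3920} \approx -0.0002551$)
$V + \left(-7 - 3\right) \left(-7\right) = - \frac{1}{3920} + \left(-7 - 3\right) \left(-7\right) = - \frac{1}{3920} - -70 = - \frac{1}{3920} + 70 = \frac{274399}{3920}$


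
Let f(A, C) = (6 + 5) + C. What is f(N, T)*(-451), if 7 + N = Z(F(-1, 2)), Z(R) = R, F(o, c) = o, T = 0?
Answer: -4961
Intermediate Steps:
N = -8 (N = -7 - 1 = -8)
f(A, C) = 11 + C
f(N, T)*(-451) = (11 + 0)*(-451) = 11*(-451) = -4961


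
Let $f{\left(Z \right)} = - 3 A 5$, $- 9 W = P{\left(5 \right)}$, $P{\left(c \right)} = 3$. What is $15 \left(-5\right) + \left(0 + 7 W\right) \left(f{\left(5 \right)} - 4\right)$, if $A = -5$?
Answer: $- \frac{722}{3} \approx -240.67$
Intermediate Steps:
$W = - \frac{1}{3}$ ($W = \left(- \frac{1}{9}\right) 3 = - \frac{1}{3} \approx -0.33333$)
$f{\left(Z \right)} = 75$ ($f{\left(Z \right)} = \left(-3\right) \left(-5\right) 5 = 15 \cdot 5 = 75$)
$15 \left(-5\right) + \left(0 + 7 W\right) \left(f{\left(5 \right)} - 4\right) = 15 \left(-5\right) + \left(0 + 7 \left(- \frac{1}{3}\right)\right) \left(75 - 4\right) = -75 + \left(0 - \frac{7}{3}\right) \left(75 - 4\right) = -75 - \frac{497}{3} = - \frac{722}{3}$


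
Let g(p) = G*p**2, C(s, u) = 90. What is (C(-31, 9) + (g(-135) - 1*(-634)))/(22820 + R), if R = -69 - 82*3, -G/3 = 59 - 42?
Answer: -928751/22505 ≈ -41.269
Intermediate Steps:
G = -51 (G = -3*(59 - 42) = -3*17 = -51)
R = -315 (R = -69 - 246 = -315)
g(p) = -51*p**2
(C(-31, 9) + (g(-135) - 1*(-634)))/(22820 + R) = (90 + (-51*(-135)**2 - 1*(-634)))/(22820 - 315) = (90 + (-51*18225 + 634))/22505 = (90 + (-929475 + 634))*(1/22505) = (90 - 928841)*(1/22505) = -928751*1/22505 = -928751/22505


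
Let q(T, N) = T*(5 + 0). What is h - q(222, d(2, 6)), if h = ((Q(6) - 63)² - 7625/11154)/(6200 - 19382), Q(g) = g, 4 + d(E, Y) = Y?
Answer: -163241782801/147032028 ≈ -1110.2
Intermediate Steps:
d(E, Y) = -4 + Y
q(T, N) = 5*T (q(T, N) = T*5 = 5*T)
h = -36231721/147032028 (h = ((6 - 63)² - 7625/11154)/(6200 - 19382) = ((-57)² - 7625*1/11154)/(-13182) = (3249 - 7625/11154)*(-1/13182) = (36231721/11154)*(-1/13182) = -36231721/147032028 ≈ -0.24642)
h - q(222, d(2, 6)) = -36231721/147032028 - 5*222 = -36231721/147032028 - 1*1110 = -36231721/147032028 - 1110 = -163241782801/147032028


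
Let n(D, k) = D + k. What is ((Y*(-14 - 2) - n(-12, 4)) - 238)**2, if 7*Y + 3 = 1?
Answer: 2490084/49 ≈ 50818.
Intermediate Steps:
Y = -2/7 (Y = -3/7 + (1/7)*1 = -3/7 + 1/7 = -2/7 ≈ -0.28571)
((Y*(-14 - 2) - n(-12, 4)) - 238)**2 = ((-2*(-14 - 2)/7 - (-12 + 4)) - 238)**2 = ((-2/7*(-16) - 1*(-8)) - 238)**2 = ((32/7 + 8) - 238)**2 = (88/7 - 238)**2 = (-1578/7)**2 = 2490084/49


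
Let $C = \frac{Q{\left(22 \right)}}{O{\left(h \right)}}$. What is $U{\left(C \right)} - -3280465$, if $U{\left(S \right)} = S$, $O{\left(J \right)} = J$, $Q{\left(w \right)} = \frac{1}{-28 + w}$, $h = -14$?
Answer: $\frac{275559061}{84} \approx 3.2805 \cdot 10^{6}$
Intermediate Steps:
$C = \frac{1}{84}$ ($C = \frac{1}{\left(-28 + 22\right) \left(-14\right)} = \frac{1}{-6} \left(- \frac{1}{14}\right) = \left(- \frac{1}{6}\right) \left(- \frac{1}{14}\right) = \frac{1}{84} \approx 0.011905$)
$U{\left(C \right)} - -3280465 = \frac{1}{84} - -3280465 = \frac{1}{84} + 3280465 = \frac{275559061}{84}$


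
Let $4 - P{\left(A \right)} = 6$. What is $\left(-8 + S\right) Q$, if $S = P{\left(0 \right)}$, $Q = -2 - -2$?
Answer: $0$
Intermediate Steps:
$P{\left(A \right)} = -2$ ($P{\left(A \right)} = 4 - 6 = -2$)
$Q = 0$ ($Q = -2 + 2 = 0$)
$S = -2$
$\left(-8 + S\right) Q = \left(-8 - 2\right) 0 = \left(-10\right) 0 = 0$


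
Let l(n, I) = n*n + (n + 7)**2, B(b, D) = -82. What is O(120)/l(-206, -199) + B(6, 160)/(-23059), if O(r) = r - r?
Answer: 82/23059 ≈ 0.0035561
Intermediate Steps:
O(r) = 0
l(n, I) = n**2 + (7 + n)**2
O(120)/l(-206, -199) + B(6, 160)/(-23059) = 0/((-206)**2 + (7 - 206)**2) - 82/(-23059) = 0/(42436 + (-199)**2) - 82*(-1/23059) = 0/(42436 + 39601) + 82/23059 = 0/82037 + 82/23059 = 0*(1/82037) + 82/23059 = 0 + 82/23059 = 82/23059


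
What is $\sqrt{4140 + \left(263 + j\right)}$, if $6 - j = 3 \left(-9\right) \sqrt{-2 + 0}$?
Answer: $\sqrt{4409 + 27 i \sqrt{2}} \approx 66.401 + 0.2875 i$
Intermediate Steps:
$j = 6 + 27 i \sqrt{2}$ ($j = 6 - 3 \left(-9\right) \sqrt{-2 + 0} = 6 - - 27 \sqrt{-2} = 6 - - 27 i \sqrt{2} = 6 + 27 i \sqrt{2} \approx 6.0 + 38.184 i$)
$\sqrt{4140 + \left(263 + j\right)} = \sqrt{4140 + \left(263 + \left(6 + 27 i \sqrt{2}\right)\right)} = \sqrt{4140 + \left(269 + 27 i \sqrt{2}\right)} = \sqrt{4409 + 27 i \sqrt{2}}$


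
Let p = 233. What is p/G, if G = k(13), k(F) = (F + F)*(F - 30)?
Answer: -233/442 ≈ -0.52715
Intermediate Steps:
k(F) = 2*F*(-30 + F) (k(F) = (2*F)*(-30 + F) = 2*F*(-30 + F))
G = -442 (G = 2*13*(-30 + 13) = 2*13*(-17) = -442)
p/G = 233/(-442) = 233*(-1/442) = -233/442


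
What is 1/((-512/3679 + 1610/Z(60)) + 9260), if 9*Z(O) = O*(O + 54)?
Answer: 279604/2589686447 ≈ 0.00010797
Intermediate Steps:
Z(O) = O*(54 + O)/9 (Z(O) = (O*(O + 54))/9 = (O*(54 + O))/9 = O*(54 + O)/9)
1/((-512/3679 + 1610/Z(60)) + 9260) = 1/((-512/3679 + 1610/(((1/9)*60*(54 + 60)))) + 9260) = 1/((-512*1/3679 + 1610/(((1/9)*60*114))) + 9260) = 1/((-512/3679 + 1610/760) + 9260) = 1/((-512/3679 + 1610*(1/760)) + 9260) = 1/((-512/3679 + 161/76) + 9260) = 1/(553407/279604 + 9260) = 1/(2589686447/279604) = 279604/2589686447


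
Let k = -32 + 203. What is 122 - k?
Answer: -49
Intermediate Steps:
k = 171
122 - k = 122 - 1*171 = 122 - 171 = -49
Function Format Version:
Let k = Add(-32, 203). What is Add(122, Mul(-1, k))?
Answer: -49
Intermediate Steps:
k = 171
Add(122, Mul(-1, k)) = Add(122, Mul(-1, 171)) = Add(122, -171) = -49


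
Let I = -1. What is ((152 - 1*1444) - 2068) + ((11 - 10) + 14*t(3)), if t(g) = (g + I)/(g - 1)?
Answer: -3345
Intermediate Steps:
t(g) = 1 (t(g) = (g - 1)/(g - 1) = (-1 + g)/(-1 + g) = 1)
((152 - 1*1444) - 2068) + ((11 - 10) + 14*t(3)) = ((152 - 1*1444) - 2068) + ((11 - 10) + 14*1) = ((152 - 1444) - 2068) + (1 + 14) = (-1292 - 2068) + 15 = -3360 + 15 = -3345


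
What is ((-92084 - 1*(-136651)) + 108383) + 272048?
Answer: 424998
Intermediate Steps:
((-92084 - 1*(-136651)) + 108383) + 272048 = ((-92084 + 136651) + 108383) + 272048 = (44567 + 108383) + 272048 = 152950 + 272048 = 424998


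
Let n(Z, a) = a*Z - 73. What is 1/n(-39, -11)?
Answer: 1/356 ≈ 0.0028090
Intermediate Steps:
n(Z, a) = -73 + Z*a (n(Z, a) = Z*a - 73 = -73 + Z*a)
1/n(-39, -11) = 1/(-73 - 39*(-11)) = 1/(-73 + 429) = 1/356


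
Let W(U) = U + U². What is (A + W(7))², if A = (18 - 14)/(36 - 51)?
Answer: 698896/225 ≈ 3106.2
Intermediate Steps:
A = -4/15 (A = 4/(-15) = 4*(-1/15) = -4/15 ≈ -0.26667)
(A + W(7))² = (-4/15 + 7*(1 + 7))² = (-4/15 + 7*8)² = (-4/15 + 56)² = (836/15)² = 698896/225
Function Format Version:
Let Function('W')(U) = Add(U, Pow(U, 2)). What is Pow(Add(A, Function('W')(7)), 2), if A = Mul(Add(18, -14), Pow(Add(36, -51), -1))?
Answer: Rational(698896, 225) ≈ 3106.2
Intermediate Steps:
A = Rational(-4, 15) (A = Mul(4, Pow(-15, -1)) = Mul(4, Rational(-1, 15)) = Rational(-4, 15) ≈ -0.26667)
Pow(Add(A, Function('W')(7)), 2) = Pow(Add(Rational(-4, 15), Mul(7, Add(1, 7))), 2) = Pow(Add(Rational(-4, 15), Mul(7, 8)), 2) = Pow(Add(Rational(-4, 15), 56), 2) = Pow(Rational(836, 15), 2) = Rational(698896, 225)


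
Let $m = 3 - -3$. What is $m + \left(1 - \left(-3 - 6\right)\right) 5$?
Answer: $56$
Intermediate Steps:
$m = 6$ ($m = 3 + 3 = 6$)
$m + \left(1 - \left(-3 - 6\right)\right) 5 = 6 + \left(1 - \left(-3 - 6\right)\right) 5 = 6 + \left(1 - -9\right) 5 = 6 + \left(1 + 9\right) 5 = 6 + 10 \cdot 5 = 6 + 50 = 56$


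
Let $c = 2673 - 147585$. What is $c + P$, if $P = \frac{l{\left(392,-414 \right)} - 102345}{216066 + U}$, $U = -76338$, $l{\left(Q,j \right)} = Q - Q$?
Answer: $- \frac{6749455427}{46576} \approx -1.4491 \cdot 10^{5}$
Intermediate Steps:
$c = -144912$ ($c = 2673 - 147585 = -144912$)
$l{\left(Q,j \right)} = 0$
$P = - \frac{34115}{46576}$ ($P = \frac{0 - 102345}{216066 - 76338} = - \frac{102345}{139728} = \left(-102345\right) \frac{1}{139728} = - \frac{34115}{46576} \approx -0.73246$)
$c + P = -144912 - \frac{34115}{46576} = - \frac{6749455427}{46576}$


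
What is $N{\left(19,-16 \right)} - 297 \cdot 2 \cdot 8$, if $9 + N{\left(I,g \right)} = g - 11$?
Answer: $-4788$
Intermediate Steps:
$N{\left(I,g \right)} = -20 + g$ ($N{\left(I,g \right)} = -9 + \left(g - 11\right) = -9 + \left(-11 + g\right) = -20 + g$)
$N{\left(19,-16 \right)} - 297 \cdot 2 \cdot 8 = \left(-20 - 16\right) - 297 \cdot 2 \cdot 8 = -36 - 4752 = -4788$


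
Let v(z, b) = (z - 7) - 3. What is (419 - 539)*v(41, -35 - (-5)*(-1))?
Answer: -3720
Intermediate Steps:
v(z, b) = -10 + z (v(z, b) = (-7 + z) - 3 = -10 + z)
(419 - 539)*v(41, -35 - (-5)*(-1)) = (419 - 539)*(-10 + 41) = -120*31 = -3720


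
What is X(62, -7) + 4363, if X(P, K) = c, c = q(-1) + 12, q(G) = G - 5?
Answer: 4369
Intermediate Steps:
q(G) = -5 + G
c = 6 (c = (-5 - 1) + 12 = -6 + 12 = 6)
X(P, K) = 6
X(62, -7) + 4363 = 6 + 4363 = 4369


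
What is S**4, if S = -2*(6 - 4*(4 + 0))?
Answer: 160000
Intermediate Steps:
S = 20 (S = -2*(6 - 4*4) = -2*(6 - 16) = -2*(-10) = 20)
S**4 = 20**4 = 160000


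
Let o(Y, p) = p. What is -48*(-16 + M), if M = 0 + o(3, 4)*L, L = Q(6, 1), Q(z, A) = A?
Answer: 576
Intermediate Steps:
L = 1
M = 4 (M = 0 + 4*1 = 0 + 4 = 4)
-48*(-16 + M) = -48*(-16 + 4) = -48*(-12) = 576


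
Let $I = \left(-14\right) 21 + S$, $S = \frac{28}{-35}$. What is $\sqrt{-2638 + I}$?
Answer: $\frac{2 i \sqrt{18330}}{5} \approx 54.155 i$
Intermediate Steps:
$S = - \frac{4}{5}$ ($S = 28 \left(- \frac{1}{35}\right) = - \frac{4}{5} \approx -0.8$)
$I = - \frac{1474}{5}$ ($I = \left(-14\right) 21 - \frac{4}{5} = -294 - \frac{4}{5} = - \frac{1474}{5} \approx -294.8$)
$\sqrt{-2638 + I} = \sqrt{-2638 - \frac{1474}{5}} = \sqrt{- \frac{14664}{5}} = \frac{2 i \sqrt{18330}}{5}$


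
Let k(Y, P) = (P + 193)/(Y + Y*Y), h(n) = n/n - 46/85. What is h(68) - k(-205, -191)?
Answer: 9593/20910 ≈ 0.45878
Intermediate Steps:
h(n) = 39/85 (h(n) = 1 - 46*1/85 = 1 - 46/85 = 39/85)
k(Y, P) = (193 + P)/(Y + Y²)
h(68) - k(-205, -191) = 39/85 - (193 - 191)/((-205)*(1 - 205)) = 39/85 - (-1)*2/(205*(-204)) = 39/85 - (-1)*(-1)*2/(205*204) = 39/85 - 1*1/20910 = 39/85 - 1/20910 = 9593/20910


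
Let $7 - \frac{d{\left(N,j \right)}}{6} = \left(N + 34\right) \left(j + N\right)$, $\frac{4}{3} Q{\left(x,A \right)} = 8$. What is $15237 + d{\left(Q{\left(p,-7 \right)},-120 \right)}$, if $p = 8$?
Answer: $42639$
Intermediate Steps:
$Q{\left(x,A \right)} = 6$ ($Q{\left(x,A \right)} = \frac{3}{4} \cdot 8 = 6$)
$d{\left(N,j \right)} = 42 - 6 \left(34 + N\right) \left(N + j\right)$ ($d{\left(N,j \right)} = 42 - 6 \left(N + 34\right) \left(j + N\right) = 42 - 6 \left(34 + N\right) \left(N + j\right)$)
$15237 + d{\left(Q{\left(p,-7 \right)},-120 \right)} = 15237 - \left(-23298 - 4320 + 216\right) = 15237 + \left(42 - 1224 + 24480 - 216 + 4320\right) = 15237 + 27402 = 42639$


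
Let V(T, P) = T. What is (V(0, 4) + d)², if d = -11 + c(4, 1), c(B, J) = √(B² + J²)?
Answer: (11 - √17)² ≈ 47.292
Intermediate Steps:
d = -11 + √17 (d = -11 + √(4² + 1²) = -11 + √(16 + 1) = -11 + √17 ≈ -6.8769)
(V(0, 4) + d)² = (0 + (-11 + √17))² = (-11 + √17)²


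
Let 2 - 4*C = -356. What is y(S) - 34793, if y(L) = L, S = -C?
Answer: -69765/2 ≈ -34883.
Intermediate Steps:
C = 179/2 (C = 1/2 - 1/4*(-356) = 1/2 + 89 = 179/2 ≈ 89.500)
S = -179/2 (S = -1*179/2 = -179/2 ≈ -89.500)
y(S) - 34793 = -179/2 - 34793 = -69765/2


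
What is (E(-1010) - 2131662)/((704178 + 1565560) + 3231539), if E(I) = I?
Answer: -2132672/5501277 ≈ -0.38767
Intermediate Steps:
(E(-1010) - 2131662)/((704178 + 1565560) + 3231539) = (-1010 - 2131662)/((704178 + 1565560) + 3231539) = -2132672/(2269738 + 3231539) = -2132672/5501277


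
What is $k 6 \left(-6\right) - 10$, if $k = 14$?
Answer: $-514$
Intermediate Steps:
$k 6 \left(-6\right) - 10 = 14 \cdot 6 \left(-6\right) - 10 = 14 \left(-36\right) - 10 = -504 - 10 = -514$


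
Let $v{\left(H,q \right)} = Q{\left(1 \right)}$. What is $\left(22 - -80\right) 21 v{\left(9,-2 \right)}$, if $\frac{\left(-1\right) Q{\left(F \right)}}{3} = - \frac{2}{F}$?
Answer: $12852$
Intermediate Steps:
$Q{\left(F \right)} = \frac{6}{F}$ ($Q{\left(F \right)} = - 3 \left(- \frac{2}{F}\right) = \frac{6}{F}$)
$v{\left(H,q \right)} = 6$ ($v{\left(H,q \right)} = \frac{6}{1} = 6 \cdot 1 = 6$)
$\left(22 - -80\right) 21 v{\left(9,-2 \right)} = \left(22 - -80\right) 21 \cdot 6 = \left(22 + 80\right) 21 \cdot 6 = 102 \cdot 21 \cdot 6 = 2142 \cdot 6 = 12852$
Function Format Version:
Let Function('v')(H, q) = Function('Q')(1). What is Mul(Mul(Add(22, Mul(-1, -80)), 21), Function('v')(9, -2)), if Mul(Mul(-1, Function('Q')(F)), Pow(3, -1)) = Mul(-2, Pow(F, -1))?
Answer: 12852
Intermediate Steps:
Function('Q')(F) = Mul(6, Pow(F, -1)) (Function('Q')(F) = Mul(-3, Mul(-2, Pow(F, -1))) = Mul(6, Pow(F, -1)))
Function('v')(H, q) = 6 (Function('v')(H, q) = Mul(6, Pow(1, -1)) = Mul(6, 1) = 6)
Mul(Mul(Add(22, Mul(-1, -80)), 21), Function('v')(9, -2)) = Mul(Mul(Add(22, Mul(-1, -80)), 21), 6) = Mul(Mul(Add(22, 80), 21), 6) = Mul(Mul(102, 21), 6) = Mul(2142, 6) = 12852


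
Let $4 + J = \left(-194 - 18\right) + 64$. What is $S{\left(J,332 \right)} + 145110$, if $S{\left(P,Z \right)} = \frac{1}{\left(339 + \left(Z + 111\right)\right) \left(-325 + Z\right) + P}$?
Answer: $\frac{772275421}{5322} \approx 1.4511 \cdot 10^{5}$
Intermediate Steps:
$J = -152$ ($J = -4 + \left(\left(-194 - 18\right) + 64\right) = -4 + \left(-212 + 64\right) = -4 - 148 = -152$)
$S{\left(P,Z \right)} = \frac{1}{P + \left(-325 + Z\right) \left(450 + Z\right)}$ ($S{\left(P,Z \right)} = \frac{1}{\left(339 + \left(111 + Z\right)\right) \left(-325 + Z\right) + P} = \frac{1}{\left(450 + Z\right) \left(-325 + Z\right) + P} = \frac{1}{\left(-325 + Z\right) \left(450 + Z\right) + P} = \frac{1}{P + \left(-325 + Z\right) \left(450 + Z\right)}$)
$S{\left(J,332 \right)} + 145110 = \frac{1}{-146250 - 152 + 332^{2} + 125 \cdot 332} + 145110 = \frac{1}{-146250 - 152 + 110224 + 41500} + 145110 = \frac{1}{5322} + 145110 = \frac{772275421}{5322}$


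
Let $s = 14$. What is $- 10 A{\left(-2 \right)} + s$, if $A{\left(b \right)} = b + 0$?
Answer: $34$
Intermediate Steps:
$A{\left(b \right)} = b$
$- 10 A{\left(-2 \right)} + s = \left(-10\right) \left(-2\right) + 14 = 20 + 14 = 34$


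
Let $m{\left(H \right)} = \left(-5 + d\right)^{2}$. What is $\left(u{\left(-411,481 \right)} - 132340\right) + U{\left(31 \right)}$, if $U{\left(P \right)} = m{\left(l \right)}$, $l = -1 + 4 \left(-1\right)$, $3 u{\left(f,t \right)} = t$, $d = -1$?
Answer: $- \frac{396431}{3} \approx -1.3214 \cdot 10^{5}$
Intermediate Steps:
$u{\left(f,t \right)} = \frac{t}{3}$
$l = -5$ ($l = -1 - 4 = -5$)
$m{\left(H \right)} = 36$ ($m{\left(H \right)} = \left(-5 - 1\right)^{2} = \left(-6\right)^{2} = 36$)
$U{\left(P \right)} = 36$
$\left(u{\left(-411,481 \right)} - 132340\right) + U{\left(31 \right)} = \left(\frac{1}{3} \cdot 481 - 132340\right) + 36 = \left(\frac{481}{3} - 132340\right) + 36 = - \frac{396539}{3} + 36 = - \frac{396431}{3}$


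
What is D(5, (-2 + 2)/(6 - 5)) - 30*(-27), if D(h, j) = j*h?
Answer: 810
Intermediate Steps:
D(h, j) = h*j
D(5, (-2 + 2)/(6 - 5)) - 30*(-27) = 5*((-2 + 2)/(6 - 5)) - 30*(-27) = 5*(0/1) + 810 = 5*(0*1) + 810 = 5*0 + 810 = 0 + 810 = 810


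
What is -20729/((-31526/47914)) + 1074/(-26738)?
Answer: 6639099141226/210735547 ≈ 31504.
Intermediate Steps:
-20729/((-31526/47914)) + 1074/(-26738) = -20729/((-31526*1/47914)) + 1074*(-1/26738) = -20729/(-15763/23957) - 537/13369 = -20729*(-23957/15763) - 537/13369 = 496604653/15763 - 537/13369 = 6639099141226/210735547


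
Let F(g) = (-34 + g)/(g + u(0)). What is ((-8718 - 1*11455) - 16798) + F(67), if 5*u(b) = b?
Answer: -2477024/67 ≈ -36971.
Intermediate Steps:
u(b) = b/5
F(g) = (-34 + g)/g (F(g) = (-34 + g)/(g + (⅕)*0) = (-34 + g)/(g + 0) = (-34 + g)/g)
((-8718 - 1*11455) - 16798) + F(67) = ((-8718 - 1*11455) - 16798) + (-34 + 67)/67 = ((-8718 - 11455) - 16798) + (1/67)*33 = (-20173 - 16798) + 33/67 = -36971 + 33/67 = -2477024/67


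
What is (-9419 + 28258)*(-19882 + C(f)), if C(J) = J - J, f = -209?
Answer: -374556998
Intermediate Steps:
C(J) = 0
(-9419 + 28258)*(-19882 + C(f)) = (-9419 + 28258)*(-19882 + 0) = 18839*(-19882) = -374556998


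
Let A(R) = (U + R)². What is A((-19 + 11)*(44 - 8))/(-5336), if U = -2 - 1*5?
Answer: -87025/5336 ≈ -16.309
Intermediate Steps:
U = -7 (U = -2 - 5 = -7)
A(R) = (-7 + R)²
A((-19 + 11)*(44 - 8))/(-5336) = (-7 + (-19 + 11)*(44 - 8))²/(-5336) = (-7 - 8*36)²*(-1/5336) = (-7 - 288)²*(-1/5336) = (-295)²*(-1/5336) = 87025*(-1/5336) = -87025/5336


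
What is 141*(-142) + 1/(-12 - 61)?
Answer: -1461607/73 ≈ -20022.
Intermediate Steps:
141*(-142) + 1/(-12 - 61) = -20022 + 1/(-73) = -20022 - 1/73 = -1461607/73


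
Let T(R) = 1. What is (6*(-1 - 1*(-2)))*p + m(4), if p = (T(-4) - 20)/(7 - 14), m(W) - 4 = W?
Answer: 170/7 ≈ 24.286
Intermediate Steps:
m(W) = 4 + W
p = 19/7 (p = (1 - 20)/(7 - 14) = -19/(-7) = -19*(-1/7) = 19/7 ≈ 2.7143)
(6*(-1 - 1*(-2)))*p + m(4) = (6*(-1 - 1*(-2)))*(19/7) + (4 + 4) = (6*(-1 + 2))*(19/7) + 8 = (6*1)*(19/7) + 8 = 6*(19/7) + 8 = 114/7 + 8 = 170/7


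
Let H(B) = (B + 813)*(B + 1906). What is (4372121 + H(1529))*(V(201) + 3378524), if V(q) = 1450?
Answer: 41968768740834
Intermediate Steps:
H(B) = (813 + B)*(1906 + B)
(4372121 + H(1529))*(V(201) + 3378524) = (4372121 + (1549578 + 1529² + 2719*1529))*(1450 + 3378524) = (4372121 + (1549578 + 2337841 + 4157351))*3379974 = (4372121 + 8044770)*3379974 = 12416891*3379974 = 41968768740834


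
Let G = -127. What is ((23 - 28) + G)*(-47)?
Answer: 6204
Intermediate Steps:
((23 - 28) + G)*(-47) = ((23 - 28) - 127)*(-47) = (-5 - 127)*(-47) = -132*(-47) = 6204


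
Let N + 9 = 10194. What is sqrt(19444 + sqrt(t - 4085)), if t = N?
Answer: sqrt(19444 + 10*sqrt(61)) ≈ 139.72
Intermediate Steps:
N = 10185 (N = -9 + 10194 = 10185)
t = 10185
sqrt(19444 + sqrt(t - 4085)) = sqrt(19444 + sqrt(10185 - 4085)) = sqrt(19444 + sqrt(6100)) = sqrt(19444 + 10*sqrt(61))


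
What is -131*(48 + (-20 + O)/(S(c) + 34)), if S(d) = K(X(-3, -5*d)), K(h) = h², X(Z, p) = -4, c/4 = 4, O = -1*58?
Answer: -152091/25 ≈ -6083.6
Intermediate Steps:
O = -58
c = 16 (c = 4*4 = 16)
S(d) = 16 (S(d) = (-4)² = 16)
-131*(48 + (-20 + O)/(S(c) + 34)) = -131*(48 + (-20 - 58)/(16 + 34)) = -131*(48 - 78/50) = -131*(48 - 78*1/50) = -131*(48 - 39/25) = -131*1161/25 = -152091/25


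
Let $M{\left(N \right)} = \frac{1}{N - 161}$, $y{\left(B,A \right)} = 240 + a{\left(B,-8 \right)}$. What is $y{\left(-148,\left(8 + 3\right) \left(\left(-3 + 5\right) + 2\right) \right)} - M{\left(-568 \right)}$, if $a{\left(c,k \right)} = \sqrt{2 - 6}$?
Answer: $\frac{174961}{729} + 2 i \approx 240.0 + 2.0 i$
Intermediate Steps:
$a{\left(c,k \right)} = 2 i$ ($a{\left(c,k \right)} = \sqrt{-4} = 2 i$)
$y{\left(B,A \right)} = 240 + 2 i$
$M{\left(N \right)} = \frac{1}{-161 + N}$
$y{\left(-148,\left(8 + 3\right) \left(\left(-3 + 5\right) + 2\right) \right)} - M{\left(-568 \right)} = \left(240 + 2 i\right) - \frac{1}{-161 - 568} = \left(240 + 2 i\right) - \frac{1}{-729} = \left(240 + 2 i\right) - - \frac{1}{729} = \left(240 + 2 i\right) + \frac{1}{729} = \frac{174961}{729} + 2 i$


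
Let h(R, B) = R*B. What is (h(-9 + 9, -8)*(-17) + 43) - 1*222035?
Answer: -221992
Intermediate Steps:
h(R, B) = B*R
(h(-9 + 9, -8)*(-17) + 43) - 1*222035 = (-8*(-9 + 9)*(-17) + 43) - 1*222035 = (-8*0*(-17) + 43) - 222035 = (0*(-17) + 43) - 222035 = (0 + 43) - 222035 = 43 - 222035 = -221992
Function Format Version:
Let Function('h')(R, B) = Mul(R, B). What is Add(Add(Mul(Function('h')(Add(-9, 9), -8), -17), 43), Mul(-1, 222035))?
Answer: -221992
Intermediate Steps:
Function('h')(R, B) = Mul(B, R)
Add(Add(Mul(Function('h')(Add(-9, 9), -8), -17), 43), Mul(-1, 222035)) = Add(Add(Mul(Mul(-8, Add(-9, 9)), -17), 43), Mul(-1, 222035)) = Add(Add(Mul(Mul(-8, 0), -17), 43), -222035) = Add(Add(Mul(0, -17), 43), -222035) = Add(Add(0, 43), -222035) = Add(43, -222035) = -221992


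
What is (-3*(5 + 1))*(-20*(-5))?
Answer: -1800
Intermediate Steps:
(-3*(5 + 1))*(-20*(-5)) = -3*6*100 = -18*100 = -1800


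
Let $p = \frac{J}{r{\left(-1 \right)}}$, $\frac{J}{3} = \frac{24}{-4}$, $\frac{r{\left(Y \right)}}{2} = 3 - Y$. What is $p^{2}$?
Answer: $\frac{81}{16} \approx 5.0625$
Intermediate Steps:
$r{\left(Y \right)} = 6 - 2 Y$ ($r{\left(Y \right)} = 2 \left(3 - Y\right) = 6 - 2 Y$)
$J = -18$ ($J = 3 \frac{24}{-4} = 3 \cdot 24 \left(- \frac{1}{4}\right) = 3 \left(-6\right) = -18$)
$p = - \frac{9}{4}$ ($p = - \frac{18}{6 - -2} = - \frac{18}{6 + 2} = - \frac{18}{8} = \left(-18\right) \frac{1}{8} = - \frac{9}{4} \approx -2.25$)
$p^{2} = \left(- \frac{9}{4}\right)^{2} = \frac{81}{16}$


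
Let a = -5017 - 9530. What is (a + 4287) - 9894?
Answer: -20154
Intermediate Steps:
a = -14547
(a + 4287) - 9894 = (-14547 + 4287) - 9894 = -10260 - 9894 = -20154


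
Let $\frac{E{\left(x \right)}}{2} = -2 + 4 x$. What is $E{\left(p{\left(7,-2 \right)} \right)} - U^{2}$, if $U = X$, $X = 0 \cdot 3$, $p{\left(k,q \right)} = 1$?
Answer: $4$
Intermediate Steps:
$X = 0$
$E{\left(x \right)} = -4 + 8 x$ ($E{\left(x \right)} = 2 \left(-2 + 4 x\right) = -4 + 8 x$)
$U = 0$
$E{\left(p{\left(7,-2 \right)} \right)} - U^{2} = \left(-4 + 8 \cdot 1\right) - 0^{2} = \left(-4 + 8\right) - 0 = 4 + 0 = 4$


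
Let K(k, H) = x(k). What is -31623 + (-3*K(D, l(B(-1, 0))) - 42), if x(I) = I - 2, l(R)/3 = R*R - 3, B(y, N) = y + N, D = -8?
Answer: -31635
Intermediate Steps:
B(y, N) = N + y
l(R) = -9 + 3*R**2 (l(R) = 3*(R*R - 3) = 3*(R**2 - 3) = 3*(-3 + R**2) = -9 + 3*R**2)
x(I) = -2 + I
K(k, H) = -2 + k
-31623 + (-3*K(D, l(B(-1, 0))) - 42) = -31623 + (-3*(-2 - 8) - 42) = -31623 + (-3*(-10) - 42) = -31623 + (30 - 42) = -31623 - 12 = -31635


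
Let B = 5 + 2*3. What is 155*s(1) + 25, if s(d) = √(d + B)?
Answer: 25 + 310*√3 ≈ 561.94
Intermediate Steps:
B = 11 (B = 5 + 6 = 11)
s(d) = √(11 + d) (s(d) = √(d + 11) = √(11 + d))
155*s(1) + 25 = 155*√(11 + 1) + 25 = 155*√12 + 25 = 155*(2*√3) + 25 = 310*√3 + 25 = 25 + 310*√3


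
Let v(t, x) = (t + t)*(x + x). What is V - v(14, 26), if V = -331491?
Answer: -332947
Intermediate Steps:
v(t, x) = 4*t*x (v(t, x) = (2*t)*(2*x) = 4*t*x)
V - v(14, 26) = -331491 - 4*14*26 = -331491 - 1*1456 = -331491 - 1456 = -332947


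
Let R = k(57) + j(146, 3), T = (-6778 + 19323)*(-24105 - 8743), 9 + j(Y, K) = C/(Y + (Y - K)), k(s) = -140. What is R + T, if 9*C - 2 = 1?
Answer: -357271893902/867 ≈ -4.1208e+8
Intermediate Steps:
C = 1/3 (C = 2/9 + (1/9)*1 = 2/9 + 1/9 = 1/3 ≈ 0.33333)
j(Y, K) = -9 + 1/(3*(-K + 2*Y)) (j(Y, K) = -9 + 1/(3*(Y + (Y - K))) = -9 + 1/(3*(-K + 2*Y)))
T = -412078160 (T = 12545*(-32848) = -412078160)
R = -129182/867 (R = -140 + (-1 - 27*3 + 54*146)/(3*(3 - 2*146)) = -140 + (-1 - 81 + 7884)/(3*(3 - 292)) = -140 + (1/3)*7802/(-289) = -140 + (1/3)*(-1/289)*7802 = -140 - 7802/867 = -129182/867 ≈ -149.00)
R + T = -129182/867 - 412078160 = -357271893902/867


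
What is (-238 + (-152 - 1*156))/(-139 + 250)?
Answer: -182/37 ≈ -4.9189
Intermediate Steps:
(-238 + (-152 - 1*156))/(-139 + 250) = (-238 + (-152 - 156))/111 = (-238 - 308)*(1/111) = -546*1/111 = -182/37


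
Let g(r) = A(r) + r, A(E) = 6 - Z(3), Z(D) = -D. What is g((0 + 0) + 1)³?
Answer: 1000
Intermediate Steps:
A(E) = 9 (A(E) = 6 - (-1)*3 = 6 - 1*(-3) = 6 + 3 = 9)
g(r) = 9 + r
g((0 + 0) + 1)³ = (9 + ((0 + 0) + 1))³ = (9 + (0 + 1))³ = (9 + 1)³ = 10³ = 1000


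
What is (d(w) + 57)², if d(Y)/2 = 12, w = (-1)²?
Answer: 6561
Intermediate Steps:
w = 1
d(Y) = 24 (d(Y) = 2*12 = 24)
(d(w) + 57)² = (24 + 57)² = 81² = 6561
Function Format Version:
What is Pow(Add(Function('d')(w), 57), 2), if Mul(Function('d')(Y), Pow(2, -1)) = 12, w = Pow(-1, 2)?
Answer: 6561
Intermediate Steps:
w = 1
Function('d')(Y) = 24 (Function('d')(Y) = Mul(2, 12) = 24)
Pow(Add(Function('d')(w), 57), 2) = Pow(Add(24, 57), 2) = Pow(81, 2) = 6561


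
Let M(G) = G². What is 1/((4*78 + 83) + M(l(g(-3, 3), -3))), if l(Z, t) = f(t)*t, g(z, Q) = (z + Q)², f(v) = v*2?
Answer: 1/719 ≈ 0.0013908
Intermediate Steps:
f(v) = 2*v
g(z, Q) = (Q + z)²
l(Z, t) = 2*t² (l(Z, t) = (2*t)*t = 2*t²)
1/((4*78 + 83) + M(l(g(-3, 3), -3))) = 1/((4*78 + 83) + (2*(-3)²)²) = 1/((312 + 83) + (2*9)²) = 1/(395 + 18²) = 1/(395 + 324) = 1/719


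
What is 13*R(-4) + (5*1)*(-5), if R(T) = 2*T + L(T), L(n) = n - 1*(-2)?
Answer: -155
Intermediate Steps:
L(n) = 2 + n (L(n) = n + 2 = 2 + n)
R(T) = 2 + 3*T (R(T) = 2*T + (2 + T) = 2 + 3*T)
13*R(-4) + (5*1)*(-5) = 13*(2 + 3*(-4)) + (5*1)*(-5) = 13*(2 - 12) + 5*(-5) = 13*(-10) - 25 = -130 - 25 = -155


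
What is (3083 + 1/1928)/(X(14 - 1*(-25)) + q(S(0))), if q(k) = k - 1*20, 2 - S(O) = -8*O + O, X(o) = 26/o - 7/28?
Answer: -17832075/101702 ≈ -175.34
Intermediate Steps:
X(o) = -¼ + 26/o (X(o) = 26/o - 7*1/28 = 26/o - ¼ = -¼ + 26/o)
S(O) = 2 + 7*O (S(O) = 2 - (-8*O + O) = 2 - (-7)*O = 2 + 7*O)
q(k) = -20 + k (q(k) = k - 20 = -20 + k)
(3083 + 1/1928)/(X(14 - 1*(-25)) + q(S(0))) = (3083 + 1/1928)/((104 - (14 - 1*(-25)))/(4*(14 - 1*(-25))) + (-20 + (2 + 7*0))) = (3083 + 1/1928)/((104 - (14 + 25))/(4*(14 + 25)) + (-20 + (2 + 0))) = 5944025/(1928*((¼)*(104 - 1*39)/39 + (-20 + 2))) = 5944025/(1928*((¼)*(1/39)*(104 - 39) - 18)) = 5944025/(1928*((¼)*(1/39)*65 - 18)) = 5944025/(1928*(5/12 - 18)) = 5944025/(1928*(-211/12)) = (5944025/1928)*(-12/211) = -17832075/101702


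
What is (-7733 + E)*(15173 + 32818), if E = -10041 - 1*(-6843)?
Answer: -524589621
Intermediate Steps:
E = -3198 (E = -10041 + 6843 = -3198)
(-7733 + E)*(15173 + 32818) = (-7733 - 3198)*(15173 + 32818) = -10931*47991 = -524589621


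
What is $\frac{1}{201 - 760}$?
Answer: $- \frac{1}{559} \approx -0.0017889$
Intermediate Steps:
$\frac{1}{201 - 760} = \frac{1}{-559} = - \frac{1}{559}$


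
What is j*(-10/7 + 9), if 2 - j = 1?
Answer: 53/7 ≈ 7.5714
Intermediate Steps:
j = 1 (j = 2 - 1*1 = 2 - 1 = 1)
j*(-10/7 + 9) = 1*(-10/7 + 9) = 1*(53/7) = 53/7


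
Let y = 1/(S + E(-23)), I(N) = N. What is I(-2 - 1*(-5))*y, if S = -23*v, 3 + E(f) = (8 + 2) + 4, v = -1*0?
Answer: 3/11 ≈ 0.27273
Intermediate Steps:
v = 0
E(f) = 11 (E(f) = -3 + ((8 + 2) + 4) = -3 + (10 + 4) = -3 + 14 = 11)
S = 0 (S = -23*0 = 0)
y = 1/11 (y = 1/(0 + 11) = 1/11 ≈ 0.090909)
I(-2 - 1*(-5))*y = (-2 - 1*(-5))*(1/11) = (-2 + 5)*(1/11) = 3*(1/11) = 3/11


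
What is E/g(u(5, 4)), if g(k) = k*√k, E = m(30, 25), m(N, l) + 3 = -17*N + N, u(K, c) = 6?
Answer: -161*√6/12 ≈ -32.864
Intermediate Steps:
m(N, l) = -3 - 16*N (m(N, l) = -3 + (-17*N + N) = -3 - 16*N)
E = -483 (E = -3 - 16*30 = -3 - 480 = -483)
g(k) = k^(3/2)
E/g(u(5, 4)) = -483*√6/36 = -161*√6/12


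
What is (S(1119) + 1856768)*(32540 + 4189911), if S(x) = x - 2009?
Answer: 7836353916978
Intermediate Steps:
S(x) = -2009 + x
(S(1119) + 1856768)*(32540 + 4189911) = ((-2009 + 1119) + 1856768)*(32540 + 4189911) = (-890 + 1856768)*4222451 = 1855878*4222451 = 7836353916978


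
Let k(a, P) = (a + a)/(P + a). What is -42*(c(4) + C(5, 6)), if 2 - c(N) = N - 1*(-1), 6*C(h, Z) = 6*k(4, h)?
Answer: 266/3 ≈ 88.667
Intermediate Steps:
k(a, P) = 2*a/(P + a) (k(a, P) = (2*a)/(P + a) = 2*a/(P + a))
C(h, Z) = 8/(4 + h) (C(h, Z) = (6*(2*4/(h + 4)))/6 = (6*(2*4/(4 + h)))/6 = (6*(8/(4 + h)))/6 = (48/(4 + h))/6 = 8/(4 + h))
c(N) = 1 - N (c(N) = 2 - (N - 1*(-1)) = 2 - (N + 1) = 2 - (1 + N) = 2 + (-1 - N) = 1 - N)
-42*(c(4) + C(5, 6)) = -42*((1 - 1*4) + 8/(4 + 5)) = -42*((1 - 4) + 8/9) = -42*(-3 + 8*(⅑)) = -42*(-3 + 8/9) = -42*(-19/9) = 266/3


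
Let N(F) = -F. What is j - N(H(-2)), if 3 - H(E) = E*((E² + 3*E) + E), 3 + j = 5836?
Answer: 5828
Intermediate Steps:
j = 5833 (j = -3 + 5836 = 5833)
H(E) = 3 - E*(E² + 4*E) (H(E) = 3 - E*((E² + 3*E) + E) = 3 - E*(E² + 4*E))
j - N(H(-2)) = 5833 - (-1)*(3 - 1*(-2)³ - 4*(-2)²) = 5833 - (-1)*(3 - 1*(-8) - 4*4) = 5833 - (-1)*(3 + 8 - 16) = 5833 - (-1)*(-5) = 5833 - 1*5 = 5833 - 5 = 5828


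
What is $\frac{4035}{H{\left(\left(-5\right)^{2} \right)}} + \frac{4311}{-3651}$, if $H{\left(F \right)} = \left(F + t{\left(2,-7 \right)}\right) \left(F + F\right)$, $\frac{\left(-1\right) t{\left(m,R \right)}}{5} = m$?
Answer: $\frac{255523}{60850} \approx 4.1992$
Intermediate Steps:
$t{\left(m,R \right)} = - 5 m$
$H{\left(F \right)} = 2 F \left(-10 + F\right)$ ($H{\left(F \right)} = \left(F - 10\right) \left(F + F\right) = \left(F - 10\right) 2 F = \left(-10 + F\right) 2 F = 2 F \left(-10 + F\right)$)
$\frac{4035}{H{\left(\left(-5\right)^{2} \right)}} + \frac{4311}{-3651} = \frac{4035}{2 \left(-5\right)^{2} \left(-10 + \left(-5\right)^{2}\right)} + \frac{4311}{-3651} = \frac{4035}{2 \cdot 25 \left(-10 + 25\right)} + 4311 \left(- \frac{1}{3651}\right) = \frac{4035}{2 \cdot 25 \cdot 15} - \frac{1437}{1217} = \frac{4035}{750} - \frac{1437}{1217} = 4035 \cdot \frac{1}{750} - \frac{1437}{1217} = \frac{269}{50} - \frac{1437}{1217} = \frac{255523}{60850}$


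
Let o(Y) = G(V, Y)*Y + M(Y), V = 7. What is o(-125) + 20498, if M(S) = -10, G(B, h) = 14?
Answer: 18738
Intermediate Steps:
o(Y) = -10 + 14*Y (o(Y) = 14*Y - 10 = -10 + 14*Y)
o(-125) + 20498 = (-10 + 14*(-125)) + 20498 = (-10 - 1750) + 20498 = -1760 + 20498 = 18738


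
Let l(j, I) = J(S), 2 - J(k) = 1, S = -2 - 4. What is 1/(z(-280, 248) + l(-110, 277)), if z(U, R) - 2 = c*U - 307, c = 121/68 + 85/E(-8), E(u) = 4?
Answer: -17/114788 ≈ -0.00014810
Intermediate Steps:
S = -6
J(k) = 1 (J(k) = 2 - 1*1 = 2 - 1 = 1)
c = 783/34 (c = 121/68 + 85/4 = 783/34 ≈ 23.029)
l(j, I) = 1
z(U, R) = -305 + 783*U/34 (z(U, R) = 2 + (783*U/34 - 307) = 2 + (-307 + 783*U/34) = -305 + 783*U/34)
1/(z(-280, 248) + l(-110, 277)) = 1/((-305 + (783/34)*(-280)) + 1) = 1/((-305 - 109620/17) + 1) = 1/(-114805/17 + 1) = 1/(-114788/17) = -17/114788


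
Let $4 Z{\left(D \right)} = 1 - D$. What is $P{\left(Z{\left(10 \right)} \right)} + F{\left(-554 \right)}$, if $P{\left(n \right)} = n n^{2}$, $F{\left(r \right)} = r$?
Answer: $- \frac{36185}{64} \approx -565.39$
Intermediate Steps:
$Z{\left(D \right)} = \frac{1}{4} - \frac{D}{4}$ ($Z{\left(D \right)} = \frac{1 - D}{4} = \frac{1}{4} - \frac{D}{4}$)
$P{\left(n \right)} = n^{3}$
$P{\left(Z{\left(10 \right)} \right)} + F{\left(-554 \right)} = \left(\frac{1}{4} - \frac{5}{2}\right)^{3} - 554 = \left(- \frac{9}{4}\right)^{3} - 554 = - \frac{729}{64} - 554 = - \frac{36185}{64}$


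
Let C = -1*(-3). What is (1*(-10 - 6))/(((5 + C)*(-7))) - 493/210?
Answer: -433/210 ≈ -2.0619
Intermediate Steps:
C = 3
(1*(-10 - 6))/(((5 + C)*(-7))) - 493/210 = (1*(-10 - 6))/(((5 + 3)*(-7))) - 493/210 = (1*(-16))/((8*(-7))) - 493*1/210 = -16/(-56) - 493/210 = -16*(-1/56) - 493/210 = 2/7 - 493/210 = -433/210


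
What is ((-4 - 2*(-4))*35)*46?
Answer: 6440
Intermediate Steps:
((-4 - 2*(-4))*35)*46 = ((-4 + 8)*35)*46 = (4*35)*46 = 140*46 = 6440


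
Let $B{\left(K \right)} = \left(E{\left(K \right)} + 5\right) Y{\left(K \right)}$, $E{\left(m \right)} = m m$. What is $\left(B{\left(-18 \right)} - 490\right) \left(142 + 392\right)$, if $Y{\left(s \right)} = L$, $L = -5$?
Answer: $-1140090$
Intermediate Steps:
$E{\left(m \right)} = m^{2}$
$Y{\left(s \right)} = -5$
$B{\left(K \right)} = -25 - 5 K^{2}$ ($B{\left(K \right)} = \left(K^{2} + 5\right) \left(-5\right) = \left(5 + K^{2}\right) \left(-5\right) = -25 - 5 K^{2}$)
$\left(B{\left(-18 \right)} - 490\right) \left(142 + 392\right) = \left(\left(-25 - 5 \left(-18\right)^{2}\right) - 490\right) \left(142 + 392\right) = \left(\left(-25 - 1620\right) - 490\right) 534 = \left(-1645 - 490\right) 534 = \left(-2135\right) 534 = -1140090$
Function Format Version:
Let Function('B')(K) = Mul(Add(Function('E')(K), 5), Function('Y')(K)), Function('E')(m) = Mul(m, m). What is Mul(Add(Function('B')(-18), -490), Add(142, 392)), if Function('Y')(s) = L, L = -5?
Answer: -1140090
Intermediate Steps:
Function('E')(m) = Pow(m, 2)
Function('Y')(s) = -5
Function('B')(K) = Add(-25, Mul(-5, Pow(K, 2))) (Function('B')(K) = Mul(Add(Pow(K, 2), 5), -5) = Mul(Add(5, Pow(K, 2)), -5) = Add(-25, Mul(-5, Pow(K, 2))))
Mul(Add(Function('B')(-18), -490), Add(142, 392)) = Mul(Add(Add(-25, Mul(-5, Pow(-18, 2))), -490), Add(142, 392)) = Mul(Add(Add(-25, Mul(-5, 324)), -490), 534) = Mul(Add(Add(-25, -1620), -490), 534) = Mul(Add(-1645, -490), 534) = Mul(-2135, 534) = -1140090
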